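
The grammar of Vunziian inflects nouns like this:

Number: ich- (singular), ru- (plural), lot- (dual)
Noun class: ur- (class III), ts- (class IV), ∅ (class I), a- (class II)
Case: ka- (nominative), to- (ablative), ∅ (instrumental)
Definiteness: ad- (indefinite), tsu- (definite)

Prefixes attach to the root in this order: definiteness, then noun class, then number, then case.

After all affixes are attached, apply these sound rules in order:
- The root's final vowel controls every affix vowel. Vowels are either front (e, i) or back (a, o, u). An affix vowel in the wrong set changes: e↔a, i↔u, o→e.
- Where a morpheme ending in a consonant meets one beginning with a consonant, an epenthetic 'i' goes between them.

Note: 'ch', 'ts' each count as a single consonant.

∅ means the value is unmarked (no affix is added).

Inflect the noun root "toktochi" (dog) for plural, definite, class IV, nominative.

keritsitsitoktochi

Attach definiteness definite tsu- → tsutoktochi.
Attach noun class class IV ts- → tstsutoktochi.
Attach number plural ru- → rutstsutoktochi.
Attach case nominative ka- → karutstsutoktochi.
Apply vowel harmony: karutstsutoktochi → keritstsitoktochi.
Apply epenthesis: keritstsitoktochi → keritsitsitoktochi.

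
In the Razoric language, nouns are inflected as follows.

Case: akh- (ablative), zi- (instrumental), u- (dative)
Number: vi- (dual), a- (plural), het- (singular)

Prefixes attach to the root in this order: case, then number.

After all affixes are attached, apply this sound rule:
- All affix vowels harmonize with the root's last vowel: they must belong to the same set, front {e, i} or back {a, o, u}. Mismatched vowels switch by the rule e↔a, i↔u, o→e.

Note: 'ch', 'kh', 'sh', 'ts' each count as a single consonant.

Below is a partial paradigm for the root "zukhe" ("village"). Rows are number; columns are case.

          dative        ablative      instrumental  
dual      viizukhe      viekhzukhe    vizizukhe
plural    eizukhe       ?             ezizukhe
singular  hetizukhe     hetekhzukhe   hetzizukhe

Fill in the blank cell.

eekhzukhe

Attach case ablative akh- → akhzukhe.
Attach number plural a- → aakhzukhe.
Apply vowel harmony: aakhzukhe → eekhzukhe.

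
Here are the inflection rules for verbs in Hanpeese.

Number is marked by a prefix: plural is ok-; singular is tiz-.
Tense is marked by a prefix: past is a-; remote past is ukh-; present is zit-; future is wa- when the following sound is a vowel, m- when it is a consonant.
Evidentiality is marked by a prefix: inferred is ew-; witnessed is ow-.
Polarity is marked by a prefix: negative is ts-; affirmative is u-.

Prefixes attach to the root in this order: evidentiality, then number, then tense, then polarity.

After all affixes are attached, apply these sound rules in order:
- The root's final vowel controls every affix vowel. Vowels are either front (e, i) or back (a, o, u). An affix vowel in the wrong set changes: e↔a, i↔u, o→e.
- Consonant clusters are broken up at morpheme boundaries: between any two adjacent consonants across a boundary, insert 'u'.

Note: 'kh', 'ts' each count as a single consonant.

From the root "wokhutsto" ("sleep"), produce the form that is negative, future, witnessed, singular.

tsumutuzowuwokhutsto

Attach evidentiality witnessed ow- → owwokhutsto.
Attach number singular tiz- → tizowwokhutsto.
Attach tense future m- (before consonant 't') → mtizowwokhutsto.
Attach polarity negative ts- → tsmtizowwokhutsto.
Apply vowel harmony: tsmtizowwokhutsto → tsmtuzowwokhutsto.
Apply epenthesis: tsmtuzowwokhutsto → tsumutuzowuwokhutsto.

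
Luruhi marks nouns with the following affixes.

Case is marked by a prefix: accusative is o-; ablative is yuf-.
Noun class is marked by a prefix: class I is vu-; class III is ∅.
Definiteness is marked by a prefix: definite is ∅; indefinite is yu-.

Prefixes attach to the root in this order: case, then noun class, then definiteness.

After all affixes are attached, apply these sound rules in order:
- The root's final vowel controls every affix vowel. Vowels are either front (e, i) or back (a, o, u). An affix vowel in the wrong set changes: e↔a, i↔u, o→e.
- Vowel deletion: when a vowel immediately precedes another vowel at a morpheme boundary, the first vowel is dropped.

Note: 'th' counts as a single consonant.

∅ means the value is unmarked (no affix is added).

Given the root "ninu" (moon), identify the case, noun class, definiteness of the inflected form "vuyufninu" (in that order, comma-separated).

Segment: vu-yuf-ninu.
case: yuf- → ablative.
noun class: vu- → class I.
definiteness: ∅ → definite.

ablative, class I, definite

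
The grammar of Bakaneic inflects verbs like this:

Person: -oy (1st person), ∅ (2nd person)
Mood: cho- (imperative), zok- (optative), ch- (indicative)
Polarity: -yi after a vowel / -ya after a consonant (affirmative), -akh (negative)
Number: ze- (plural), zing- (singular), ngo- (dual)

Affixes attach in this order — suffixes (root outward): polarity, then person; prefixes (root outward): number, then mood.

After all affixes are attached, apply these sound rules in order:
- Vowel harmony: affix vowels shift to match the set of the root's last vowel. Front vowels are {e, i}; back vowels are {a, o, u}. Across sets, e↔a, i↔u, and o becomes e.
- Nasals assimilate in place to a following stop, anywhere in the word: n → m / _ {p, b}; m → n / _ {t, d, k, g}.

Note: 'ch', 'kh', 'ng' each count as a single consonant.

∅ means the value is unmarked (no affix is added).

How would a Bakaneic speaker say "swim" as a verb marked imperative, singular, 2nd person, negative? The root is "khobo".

Attach polarity negative -akh → khoboakh.
person = 2nd person: zero marking, form stays khoboakh.
Attach number singular zing- → zingkhoboakh.
Attach mood imperative cho- → chozingkhoboakh.
Apply vowel harmony: chozingkhoboakh → chozungkhoboakh.
Nasal assimilation: no change.

chozungkhoboakh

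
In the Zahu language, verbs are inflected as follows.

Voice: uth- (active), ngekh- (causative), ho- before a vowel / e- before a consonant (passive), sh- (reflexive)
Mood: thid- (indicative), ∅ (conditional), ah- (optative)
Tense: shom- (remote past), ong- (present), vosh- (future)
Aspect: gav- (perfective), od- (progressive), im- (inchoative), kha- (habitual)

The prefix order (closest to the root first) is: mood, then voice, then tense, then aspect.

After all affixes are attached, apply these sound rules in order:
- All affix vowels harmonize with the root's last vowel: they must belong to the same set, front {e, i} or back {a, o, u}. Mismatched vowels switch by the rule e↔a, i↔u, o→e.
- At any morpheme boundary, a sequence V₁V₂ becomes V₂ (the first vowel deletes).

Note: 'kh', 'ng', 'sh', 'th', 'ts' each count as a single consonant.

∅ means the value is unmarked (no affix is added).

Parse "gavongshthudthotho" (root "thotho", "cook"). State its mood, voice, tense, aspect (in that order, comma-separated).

indicative, reflexive, present, perfective

Segment: gav-ong-sh-thid-thotho.
mood: thid- → indicative.
voice: sh- → reflexive.
tense: ong- → present.
aspect: gav- → perfective.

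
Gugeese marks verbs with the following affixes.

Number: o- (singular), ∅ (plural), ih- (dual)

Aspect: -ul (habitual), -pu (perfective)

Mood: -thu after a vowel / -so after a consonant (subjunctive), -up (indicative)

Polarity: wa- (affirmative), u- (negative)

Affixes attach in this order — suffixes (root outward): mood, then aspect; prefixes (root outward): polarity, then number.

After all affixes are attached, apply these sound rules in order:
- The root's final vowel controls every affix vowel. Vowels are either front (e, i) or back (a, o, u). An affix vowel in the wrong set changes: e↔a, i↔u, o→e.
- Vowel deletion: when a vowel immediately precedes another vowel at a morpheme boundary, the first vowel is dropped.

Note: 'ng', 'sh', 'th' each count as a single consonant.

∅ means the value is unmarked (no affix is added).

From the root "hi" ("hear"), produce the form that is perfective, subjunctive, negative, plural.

Attach polarity negative u- → uhi.
Attach mood subjunctive -thu (after vowel 'i') → uhithu.
Attach aspect perfective -pu → uhithupu.
number = plural: zero marking, form stays uhithupu.
Apply vowel harmony: uhithupu → ihithipi.
Vowel deletion: no change.

ihithipi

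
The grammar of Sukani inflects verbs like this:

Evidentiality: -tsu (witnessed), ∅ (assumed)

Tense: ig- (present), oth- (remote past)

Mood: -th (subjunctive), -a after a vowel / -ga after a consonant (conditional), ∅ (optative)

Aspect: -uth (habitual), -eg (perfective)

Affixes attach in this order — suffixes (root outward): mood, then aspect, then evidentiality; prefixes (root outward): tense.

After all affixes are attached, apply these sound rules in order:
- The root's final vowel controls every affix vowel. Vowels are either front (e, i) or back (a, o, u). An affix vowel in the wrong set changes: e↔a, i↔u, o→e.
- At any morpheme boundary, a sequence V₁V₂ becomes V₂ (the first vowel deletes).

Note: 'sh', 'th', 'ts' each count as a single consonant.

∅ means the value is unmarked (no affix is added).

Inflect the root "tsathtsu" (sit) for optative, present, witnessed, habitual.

mood = optative: zero marking, form stays tsathtsu.
Attach aspect habitual -uth → tsathtsuuth.
Attach tense present ig- → igtsathtsuuth.
Attach evidentiality witnessed -tsu → igtsathtsuuthtsu.
Apply vowel harmony: igtsathtsuuthtsu → ugtsathtsuuthtsu.
Apply vowel deletion: ugtsathtsuuthtsu → ugtsathtsuthtsu.

ugtsathtsuthtsu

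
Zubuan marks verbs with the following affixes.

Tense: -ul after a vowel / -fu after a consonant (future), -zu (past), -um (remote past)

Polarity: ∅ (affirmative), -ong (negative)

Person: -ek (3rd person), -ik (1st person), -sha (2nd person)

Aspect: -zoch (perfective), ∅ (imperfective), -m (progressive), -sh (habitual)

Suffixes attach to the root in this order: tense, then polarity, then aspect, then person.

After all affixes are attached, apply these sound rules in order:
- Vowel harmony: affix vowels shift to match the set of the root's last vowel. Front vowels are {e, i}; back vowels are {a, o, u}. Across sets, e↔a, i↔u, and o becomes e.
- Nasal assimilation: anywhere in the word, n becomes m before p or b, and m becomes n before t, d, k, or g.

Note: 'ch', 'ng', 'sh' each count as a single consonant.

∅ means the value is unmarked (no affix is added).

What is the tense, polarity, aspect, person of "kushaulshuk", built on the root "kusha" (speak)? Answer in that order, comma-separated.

future, affirmative, habitual, 1st person

Segment: kusha-ul-sh-ik.
tense: -ul/fu → future.
polarity: ∅ → affirmative.
aspect: -sh → habitual.
person: -ik → 1st person.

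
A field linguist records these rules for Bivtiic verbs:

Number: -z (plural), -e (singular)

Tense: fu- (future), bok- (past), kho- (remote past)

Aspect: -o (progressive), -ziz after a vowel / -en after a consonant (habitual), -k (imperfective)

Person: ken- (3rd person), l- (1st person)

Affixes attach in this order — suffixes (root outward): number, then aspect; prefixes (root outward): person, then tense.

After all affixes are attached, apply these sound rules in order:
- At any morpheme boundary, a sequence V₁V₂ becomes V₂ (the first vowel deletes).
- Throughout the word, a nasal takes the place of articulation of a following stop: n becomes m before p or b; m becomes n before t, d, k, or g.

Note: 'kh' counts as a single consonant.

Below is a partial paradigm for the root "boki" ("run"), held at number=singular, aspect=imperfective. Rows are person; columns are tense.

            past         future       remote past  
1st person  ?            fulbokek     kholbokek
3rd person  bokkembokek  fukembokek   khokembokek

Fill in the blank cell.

boklbokek

Attach person 1st person l- → lboki.
Attach tense past bok- → boklboki.
Attach number singular -e → boklbokie.
Attach aspect imperfective -k → boklbokiek.
Apply vowel deletion: boklbokiek → boklbokek.
Nasal assimilation: no change.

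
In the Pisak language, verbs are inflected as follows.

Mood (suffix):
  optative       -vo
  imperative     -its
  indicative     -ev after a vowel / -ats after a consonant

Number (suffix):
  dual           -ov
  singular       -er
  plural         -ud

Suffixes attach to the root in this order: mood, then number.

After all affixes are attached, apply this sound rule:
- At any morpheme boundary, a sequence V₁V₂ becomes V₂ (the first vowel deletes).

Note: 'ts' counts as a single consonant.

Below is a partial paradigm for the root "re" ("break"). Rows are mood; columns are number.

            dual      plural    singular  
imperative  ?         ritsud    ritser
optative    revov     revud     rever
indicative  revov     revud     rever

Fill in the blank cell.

Attach mood imperative -its → reits.
Attach number dual -ov → reitsov.
Apply vowel deletion: reitsov → ritsov.

ritsov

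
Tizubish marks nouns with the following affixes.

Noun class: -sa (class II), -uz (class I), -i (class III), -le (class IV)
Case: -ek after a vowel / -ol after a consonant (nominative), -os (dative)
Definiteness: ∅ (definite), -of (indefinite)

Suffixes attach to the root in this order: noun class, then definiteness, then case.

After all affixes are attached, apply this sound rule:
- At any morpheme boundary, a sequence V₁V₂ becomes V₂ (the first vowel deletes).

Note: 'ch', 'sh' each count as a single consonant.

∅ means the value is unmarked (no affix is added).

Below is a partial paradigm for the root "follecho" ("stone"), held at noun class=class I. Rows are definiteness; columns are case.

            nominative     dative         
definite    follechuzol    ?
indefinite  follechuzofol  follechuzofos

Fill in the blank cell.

Attach noun class class I -uz → follechouz.
definiteness = definite: zero marking, form stays follechouz.
Attach case dative -os → follechouzos.
Apply vowel deletion: follechouzos → follechuzos.

follechuzos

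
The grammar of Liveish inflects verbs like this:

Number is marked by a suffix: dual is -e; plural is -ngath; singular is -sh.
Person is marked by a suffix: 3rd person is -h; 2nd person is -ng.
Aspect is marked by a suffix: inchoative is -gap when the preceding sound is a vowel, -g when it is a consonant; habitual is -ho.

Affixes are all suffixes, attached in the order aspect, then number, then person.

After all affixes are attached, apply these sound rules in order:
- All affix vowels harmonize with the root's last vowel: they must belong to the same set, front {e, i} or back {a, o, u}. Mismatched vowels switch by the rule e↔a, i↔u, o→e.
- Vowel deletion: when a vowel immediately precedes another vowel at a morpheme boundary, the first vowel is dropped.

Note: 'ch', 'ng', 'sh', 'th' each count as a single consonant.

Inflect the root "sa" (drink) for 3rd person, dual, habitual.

sahah

Attach aspect habitual -ho → saho.
Attach number dual -e → sahoe.
Attach person 3rd person -h → sahoeh.
Apply vowel harmony: sahoeh → sahoah.
Apply vowel deletion: sahoah → sahah.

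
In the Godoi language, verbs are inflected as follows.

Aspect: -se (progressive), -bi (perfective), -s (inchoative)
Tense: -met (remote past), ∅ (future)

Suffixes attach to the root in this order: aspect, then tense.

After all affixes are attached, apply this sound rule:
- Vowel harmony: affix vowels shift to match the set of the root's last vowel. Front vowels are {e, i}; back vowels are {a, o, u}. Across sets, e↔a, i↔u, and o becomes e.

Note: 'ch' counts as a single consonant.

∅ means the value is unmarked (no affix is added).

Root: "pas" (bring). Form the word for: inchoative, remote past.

Attach aspect inchoative -s → pass.
Attach tense remote past -met → passmet.
Apply vowel harmony: passmet → passmat.

passmat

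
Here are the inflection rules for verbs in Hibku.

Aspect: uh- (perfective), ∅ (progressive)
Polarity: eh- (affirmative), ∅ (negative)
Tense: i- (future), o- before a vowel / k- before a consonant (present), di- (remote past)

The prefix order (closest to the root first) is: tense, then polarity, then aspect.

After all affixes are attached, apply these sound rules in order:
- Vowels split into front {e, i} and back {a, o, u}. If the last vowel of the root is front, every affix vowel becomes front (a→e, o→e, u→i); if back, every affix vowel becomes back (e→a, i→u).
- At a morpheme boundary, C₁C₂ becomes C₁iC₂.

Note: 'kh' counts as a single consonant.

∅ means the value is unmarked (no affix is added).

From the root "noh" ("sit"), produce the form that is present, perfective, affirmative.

Attach tense present k- (before consonant 'n') → knoh.
Attach polarity affirmative eh- → ehknoh.
Attach aspect perfective uh- → uhehknoh.
Apply vowel harmony: uhehknoh → uhahknoh.
Apply epenthesis: uhahknoh → uhahikinoh.

uhahikinoh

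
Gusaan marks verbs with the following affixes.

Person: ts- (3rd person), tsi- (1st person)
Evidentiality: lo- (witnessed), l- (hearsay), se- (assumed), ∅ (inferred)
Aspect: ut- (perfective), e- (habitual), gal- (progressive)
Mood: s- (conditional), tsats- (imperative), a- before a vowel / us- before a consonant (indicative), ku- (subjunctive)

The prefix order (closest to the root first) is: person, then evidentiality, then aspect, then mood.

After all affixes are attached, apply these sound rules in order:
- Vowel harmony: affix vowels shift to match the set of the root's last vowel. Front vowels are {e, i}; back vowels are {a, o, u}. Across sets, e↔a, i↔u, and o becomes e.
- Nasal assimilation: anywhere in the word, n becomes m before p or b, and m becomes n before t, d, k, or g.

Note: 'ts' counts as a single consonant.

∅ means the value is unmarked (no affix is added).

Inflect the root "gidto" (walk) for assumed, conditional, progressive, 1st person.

Attach person 1st person tsi- → tsigidto.
Attach evidentiality assumed se- → setsigidto.
Attach aspect progressive gal- → galsetsigidto.
Attach mood conditional s- → sgalsetsigidto.
Apply vowel harmony: sgalsetsigidto → sgalsatsugidto.
Nasal assimilation: no change.

sgalsatsugidto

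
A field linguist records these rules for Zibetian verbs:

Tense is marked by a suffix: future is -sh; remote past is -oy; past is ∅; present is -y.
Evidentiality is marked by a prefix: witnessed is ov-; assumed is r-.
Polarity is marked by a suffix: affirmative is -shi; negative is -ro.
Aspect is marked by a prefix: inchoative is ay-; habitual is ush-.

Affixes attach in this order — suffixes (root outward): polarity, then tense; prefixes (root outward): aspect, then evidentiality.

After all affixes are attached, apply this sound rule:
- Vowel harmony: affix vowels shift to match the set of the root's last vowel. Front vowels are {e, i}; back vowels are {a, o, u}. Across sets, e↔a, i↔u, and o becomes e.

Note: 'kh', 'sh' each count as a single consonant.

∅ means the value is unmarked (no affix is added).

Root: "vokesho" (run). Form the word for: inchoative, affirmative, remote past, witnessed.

ovayvokeshoshuoy

Attach aspect inchoative ay- → ayvokesho.
Attach polarity affirmative -shi → ayvokeshoshi.
Attach evidentiality witnessed ov- → ovayvokeshoshi.
Attach tense remote past -oy → ovayvokeshoshioy.
Apply vowel harmony: ovayvokeshoshioy → ovayvokeshoshuoy.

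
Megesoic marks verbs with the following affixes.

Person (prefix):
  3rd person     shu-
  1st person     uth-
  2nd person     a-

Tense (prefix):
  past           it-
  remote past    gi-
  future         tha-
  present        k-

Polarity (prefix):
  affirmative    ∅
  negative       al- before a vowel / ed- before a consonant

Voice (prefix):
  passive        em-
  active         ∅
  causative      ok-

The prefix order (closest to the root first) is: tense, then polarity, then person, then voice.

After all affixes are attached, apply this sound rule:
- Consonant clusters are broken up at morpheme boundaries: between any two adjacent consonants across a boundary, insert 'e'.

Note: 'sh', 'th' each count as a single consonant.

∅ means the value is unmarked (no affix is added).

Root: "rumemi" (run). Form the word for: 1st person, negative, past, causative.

okuthaliterumemi

Attach tense past it- → itrumemi.
Attach polarity negative al- (before vowel 'i') → alitrumemi.
Attach person 1st person uth- → uthalitrumemi.
Attach voice causative ok- → okuthalitrumemi.
Apply epenthesis: okuthalitrumemi → okuthaliterumemi.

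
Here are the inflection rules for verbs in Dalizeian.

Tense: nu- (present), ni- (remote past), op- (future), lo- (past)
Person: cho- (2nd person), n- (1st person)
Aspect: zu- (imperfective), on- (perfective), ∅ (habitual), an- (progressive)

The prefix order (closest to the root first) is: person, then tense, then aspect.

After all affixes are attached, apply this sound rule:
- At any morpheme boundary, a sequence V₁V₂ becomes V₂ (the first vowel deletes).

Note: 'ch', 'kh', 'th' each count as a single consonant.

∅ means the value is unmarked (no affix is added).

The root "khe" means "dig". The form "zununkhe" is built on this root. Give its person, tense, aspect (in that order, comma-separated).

1st person, present, imperfective

Segment: zu-nu-n-khe.
person: n- → 1st person.
tense: nu- → present.
aspect: zu- → imperfective.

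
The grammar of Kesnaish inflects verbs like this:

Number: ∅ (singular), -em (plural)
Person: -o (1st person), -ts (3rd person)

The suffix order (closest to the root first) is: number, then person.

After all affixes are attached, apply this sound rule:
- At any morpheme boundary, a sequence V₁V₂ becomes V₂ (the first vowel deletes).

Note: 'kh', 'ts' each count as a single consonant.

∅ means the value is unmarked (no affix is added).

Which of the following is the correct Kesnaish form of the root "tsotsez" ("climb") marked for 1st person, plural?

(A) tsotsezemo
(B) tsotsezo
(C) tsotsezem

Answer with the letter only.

Attach number plural -em → tsotsezem.
Attach person 1st person -o → tsotsezemo.
Vowel deletion: no change.
So the correct form is tsotsezemo, option (A).
(C) tsotsezem is wrong: it has the affixes in the wrong order.
(B) tsotsezo is wrong: it uses singular instead of plural for number.

A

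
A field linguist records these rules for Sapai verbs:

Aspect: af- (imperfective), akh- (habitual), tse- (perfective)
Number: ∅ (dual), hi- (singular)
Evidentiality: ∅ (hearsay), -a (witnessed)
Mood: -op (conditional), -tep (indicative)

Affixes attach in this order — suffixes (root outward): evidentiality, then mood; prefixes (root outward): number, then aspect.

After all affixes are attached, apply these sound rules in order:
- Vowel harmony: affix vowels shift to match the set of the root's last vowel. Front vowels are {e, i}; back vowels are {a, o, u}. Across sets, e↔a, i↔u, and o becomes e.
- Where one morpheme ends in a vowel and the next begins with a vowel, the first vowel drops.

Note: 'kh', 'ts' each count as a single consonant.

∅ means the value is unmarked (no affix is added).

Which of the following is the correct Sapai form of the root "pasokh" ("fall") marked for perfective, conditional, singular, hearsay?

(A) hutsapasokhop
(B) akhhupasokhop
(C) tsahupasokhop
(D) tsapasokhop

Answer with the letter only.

C

Attach number singular hi- → hipasokh.
evidentiality = hearsay: zero marking, form stays hipasokh.
Attach aspect perfective tse- → tsehipasokh.
Attach mood conditional -op → tsehipasokhop.
Apply vowel harmony: tsehipasokhop → tsahupasokhop.
Vowel deletion: no change.
So the correct form is tsahupasokhop, option (C).
(A) hutsapasokhop is wrong: it has the affixes in the wrong order.
(B) akhhupasokhop is wrong: it uses habitual instead of perfective for aspect.
(D) tsapasokhop is wrong: it uses dual instead of singular for number.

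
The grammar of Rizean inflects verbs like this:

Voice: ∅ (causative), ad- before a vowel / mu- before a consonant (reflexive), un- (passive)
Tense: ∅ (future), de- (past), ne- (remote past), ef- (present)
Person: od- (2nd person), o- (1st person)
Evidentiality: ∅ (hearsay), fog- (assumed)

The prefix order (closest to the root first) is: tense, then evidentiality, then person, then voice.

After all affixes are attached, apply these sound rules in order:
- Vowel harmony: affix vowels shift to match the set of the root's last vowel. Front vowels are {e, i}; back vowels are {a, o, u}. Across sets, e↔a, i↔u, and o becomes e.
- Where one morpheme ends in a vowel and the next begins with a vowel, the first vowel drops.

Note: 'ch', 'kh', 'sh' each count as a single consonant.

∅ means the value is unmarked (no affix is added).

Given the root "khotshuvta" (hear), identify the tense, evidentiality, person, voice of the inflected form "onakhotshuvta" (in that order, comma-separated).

Segment: o-ne-khotshuvta.
tense: ne- → remote past.
evidentiality: ∅ → hearsay.
person: o- → 1st person.
voice: ∅ → causative.

remote past, hearsay, 1st person, causative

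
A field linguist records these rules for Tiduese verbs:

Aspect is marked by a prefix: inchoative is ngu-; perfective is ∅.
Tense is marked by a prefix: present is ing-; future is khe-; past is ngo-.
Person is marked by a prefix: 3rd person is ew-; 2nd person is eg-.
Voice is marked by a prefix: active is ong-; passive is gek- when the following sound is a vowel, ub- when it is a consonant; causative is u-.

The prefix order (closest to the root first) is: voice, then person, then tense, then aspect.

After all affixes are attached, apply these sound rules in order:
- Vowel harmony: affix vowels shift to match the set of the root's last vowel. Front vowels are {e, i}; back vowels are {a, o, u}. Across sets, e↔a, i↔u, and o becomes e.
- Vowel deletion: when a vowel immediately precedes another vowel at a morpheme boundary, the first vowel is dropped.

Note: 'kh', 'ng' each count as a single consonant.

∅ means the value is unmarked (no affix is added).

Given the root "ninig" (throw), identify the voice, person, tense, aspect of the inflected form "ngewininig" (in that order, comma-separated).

Segment: ngo-ew-u-ninig.
voice: u- → causative.
person: ew- → 3rd person.
tense: ngo- → past.
aspect: ∅ → perfective.

causative, 3rd person, past, perfective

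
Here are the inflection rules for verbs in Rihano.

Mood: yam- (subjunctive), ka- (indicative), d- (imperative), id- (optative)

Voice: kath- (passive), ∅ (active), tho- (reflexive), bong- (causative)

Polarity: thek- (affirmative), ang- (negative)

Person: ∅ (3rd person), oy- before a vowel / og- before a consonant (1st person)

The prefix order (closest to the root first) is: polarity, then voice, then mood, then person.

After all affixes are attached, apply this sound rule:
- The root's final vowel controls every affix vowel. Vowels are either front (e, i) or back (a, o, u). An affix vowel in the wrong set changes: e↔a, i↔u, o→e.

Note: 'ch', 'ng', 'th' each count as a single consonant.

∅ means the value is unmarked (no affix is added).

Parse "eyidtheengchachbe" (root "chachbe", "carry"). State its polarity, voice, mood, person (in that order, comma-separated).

negative, reflexive, optative, 1st person

Segment: oy-id-tho-ang-chachbe.
polarity: ang- → negative.
voice: tho- → reflexive.
mood: id- → optative.
person: oy/og- → 1st person.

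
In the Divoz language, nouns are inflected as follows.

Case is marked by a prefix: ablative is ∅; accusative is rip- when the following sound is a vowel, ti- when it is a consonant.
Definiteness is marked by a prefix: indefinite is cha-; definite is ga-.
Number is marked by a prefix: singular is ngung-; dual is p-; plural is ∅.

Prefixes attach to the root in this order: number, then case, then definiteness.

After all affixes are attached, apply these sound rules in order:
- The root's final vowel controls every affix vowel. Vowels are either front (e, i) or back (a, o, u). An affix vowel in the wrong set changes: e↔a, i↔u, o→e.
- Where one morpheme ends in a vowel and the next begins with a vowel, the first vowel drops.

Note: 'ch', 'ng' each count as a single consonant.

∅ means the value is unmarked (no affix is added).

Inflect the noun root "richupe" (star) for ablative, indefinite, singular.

chengingrichupe

Attach number singular ngung- → ngungrichupe.
case = ablative: zero marking, form stays ngungrichupe.
Attach definiteness indefinite cha- → changungrichupe.
Apply vowel harmony: changungrichupe → chengingrichupe.
Vowel deletion: no change.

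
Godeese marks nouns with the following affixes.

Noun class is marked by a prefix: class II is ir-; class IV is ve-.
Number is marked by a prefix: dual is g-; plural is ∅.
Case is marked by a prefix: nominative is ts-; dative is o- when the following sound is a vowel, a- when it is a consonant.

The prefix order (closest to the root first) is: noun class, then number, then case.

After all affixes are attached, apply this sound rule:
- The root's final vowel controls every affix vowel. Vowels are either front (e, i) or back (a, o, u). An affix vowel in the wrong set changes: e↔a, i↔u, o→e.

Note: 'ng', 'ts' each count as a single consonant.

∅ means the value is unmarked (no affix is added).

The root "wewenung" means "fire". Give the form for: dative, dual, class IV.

Attach noun class class IV ve- → vewewenung.
Attach number dual g- → gvewewenung.
Attach case dative a- (before consonant 'g') → agvewewenung.
Apply vowel harmony: agvewewenung → agvawewenung.

agvawewenung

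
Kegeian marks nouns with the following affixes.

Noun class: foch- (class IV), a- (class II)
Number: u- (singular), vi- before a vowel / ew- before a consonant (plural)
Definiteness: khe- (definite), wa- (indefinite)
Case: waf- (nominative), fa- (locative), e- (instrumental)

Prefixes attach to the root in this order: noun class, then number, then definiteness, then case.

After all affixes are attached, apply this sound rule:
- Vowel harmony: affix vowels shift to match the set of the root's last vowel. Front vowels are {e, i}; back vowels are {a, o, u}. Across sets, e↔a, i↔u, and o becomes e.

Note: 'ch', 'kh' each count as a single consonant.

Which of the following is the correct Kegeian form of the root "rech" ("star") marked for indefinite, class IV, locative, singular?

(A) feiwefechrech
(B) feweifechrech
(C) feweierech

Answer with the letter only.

Attach noun class class IV foch- → fochrech.
Attach number singular u- → ufochrech.
Attach definiteness indefinite wa- → waufochrech.
Attach case locative fa- → fawaufochrech.
Apply vowel harmony: fawaufochrech → feweifechrech.
So the correct form is feweifechrech, option (B).
(C) feweierech is wrong: it uses class II instead of class IV for noun class.
(A) feiwefechrech is wrong: it has the affixes in the wrong order.

B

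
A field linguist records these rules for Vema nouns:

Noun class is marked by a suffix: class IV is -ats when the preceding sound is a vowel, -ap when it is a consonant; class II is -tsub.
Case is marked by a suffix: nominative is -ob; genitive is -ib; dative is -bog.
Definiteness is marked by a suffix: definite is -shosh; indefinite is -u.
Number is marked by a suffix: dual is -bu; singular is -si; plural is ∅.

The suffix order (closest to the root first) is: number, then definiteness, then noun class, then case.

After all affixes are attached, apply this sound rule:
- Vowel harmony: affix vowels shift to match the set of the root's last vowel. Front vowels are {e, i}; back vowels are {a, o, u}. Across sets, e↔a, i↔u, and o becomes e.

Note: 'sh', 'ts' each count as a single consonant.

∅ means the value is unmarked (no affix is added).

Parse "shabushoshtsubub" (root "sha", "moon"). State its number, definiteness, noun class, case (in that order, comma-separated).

Segment: sha-bu-shosh-tsub-ib.
number: -bu → dual.
definiteness: -shosh → definite.
noun class: -tsub → class II.
case: -ib → genitive.

dual, definite, class II, genitive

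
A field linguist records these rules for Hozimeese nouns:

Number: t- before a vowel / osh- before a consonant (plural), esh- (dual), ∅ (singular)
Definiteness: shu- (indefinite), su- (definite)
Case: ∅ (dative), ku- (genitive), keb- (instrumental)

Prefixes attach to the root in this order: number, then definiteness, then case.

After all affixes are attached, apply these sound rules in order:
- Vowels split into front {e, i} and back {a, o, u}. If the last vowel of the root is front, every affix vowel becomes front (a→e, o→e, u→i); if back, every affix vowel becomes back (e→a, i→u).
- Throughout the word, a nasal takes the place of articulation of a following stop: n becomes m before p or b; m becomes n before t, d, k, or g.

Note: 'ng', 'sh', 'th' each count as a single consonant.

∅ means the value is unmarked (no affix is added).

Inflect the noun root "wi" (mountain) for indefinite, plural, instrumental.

Attach number plural osh- (before consonant 'w') → oshwi.
Attach definiteness indefinite shu- → shuoshwi.
Attach case instrumental keb- → kebshuoshwi.
Apply vowel harmony: kebshuoshwi → kebshieshwi.
Nasal assimilation: no change.

kebshieshwi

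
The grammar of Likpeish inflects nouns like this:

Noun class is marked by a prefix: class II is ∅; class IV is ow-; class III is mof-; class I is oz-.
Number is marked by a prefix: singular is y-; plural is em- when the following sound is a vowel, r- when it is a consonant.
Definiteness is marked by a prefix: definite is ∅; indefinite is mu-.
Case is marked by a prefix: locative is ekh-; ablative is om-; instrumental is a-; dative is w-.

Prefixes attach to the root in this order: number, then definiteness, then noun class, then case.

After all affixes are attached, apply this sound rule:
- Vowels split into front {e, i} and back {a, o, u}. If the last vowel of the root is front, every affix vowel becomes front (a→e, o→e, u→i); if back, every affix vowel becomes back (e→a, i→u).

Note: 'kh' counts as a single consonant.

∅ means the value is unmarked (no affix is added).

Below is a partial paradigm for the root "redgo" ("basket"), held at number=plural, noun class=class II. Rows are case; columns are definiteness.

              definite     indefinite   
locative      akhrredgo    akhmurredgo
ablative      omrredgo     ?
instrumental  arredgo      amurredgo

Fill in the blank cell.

ommurredgo

Attach number plural r- (before consonant 'r') → rredgo.
Attach definiteness indefinite mu- → murredgo.
noun class = class II: zero marking, form stays murredgo.
Attach case ablative om- → ommurredgo.
Vowel harmony: no change.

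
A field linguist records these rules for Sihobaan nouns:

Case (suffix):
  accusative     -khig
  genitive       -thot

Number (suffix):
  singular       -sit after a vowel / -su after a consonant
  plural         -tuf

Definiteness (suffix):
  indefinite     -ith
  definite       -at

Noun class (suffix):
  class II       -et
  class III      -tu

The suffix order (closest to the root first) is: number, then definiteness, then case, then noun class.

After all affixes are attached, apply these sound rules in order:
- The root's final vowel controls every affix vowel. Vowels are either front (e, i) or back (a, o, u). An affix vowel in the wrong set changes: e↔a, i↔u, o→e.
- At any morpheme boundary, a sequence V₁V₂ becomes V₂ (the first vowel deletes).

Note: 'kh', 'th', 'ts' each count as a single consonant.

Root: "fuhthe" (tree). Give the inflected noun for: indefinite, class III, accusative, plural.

fuhthetifithkhigti

Attach number plural -tuf → fuhthetuf.
Attach definiteness indefinite -ith → fuhthetufith.
Attach case accusative -khig → fuhthetufithkhig.
Attach noun class class III -tu → fuhthetufithkhigtu.
Apply vowel harmony: fuhthetufithkhigtu → fuhthetifithkhigti.
Vowel deletion: no change.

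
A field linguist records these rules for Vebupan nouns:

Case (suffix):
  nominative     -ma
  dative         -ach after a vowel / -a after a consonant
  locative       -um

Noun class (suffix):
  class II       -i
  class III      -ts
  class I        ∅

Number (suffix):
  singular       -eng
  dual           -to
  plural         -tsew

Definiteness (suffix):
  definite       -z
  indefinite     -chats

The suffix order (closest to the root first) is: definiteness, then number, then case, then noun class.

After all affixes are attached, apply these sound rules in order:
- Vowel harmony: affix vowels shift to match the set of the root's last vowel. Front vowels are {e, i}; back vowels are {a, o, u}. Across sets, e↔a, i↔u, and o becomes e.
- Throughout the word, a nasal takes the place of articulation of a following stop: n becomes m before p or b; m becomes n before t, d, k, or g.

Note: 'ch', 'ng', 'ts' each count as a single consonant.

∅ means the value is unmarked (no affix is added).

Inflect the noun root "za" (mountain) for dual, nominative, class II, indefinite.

zachatstomau

Attach definiteness indefinite -chats → zachats.
Attach number dual -to → zachatsto.
Attach case nominative -ma → zachatstoma.
Attach noun class class II -i → zachatstomai.
Apply vowel harmony: zachatstomai → zachatstomau.
Nasal assimilation: no change.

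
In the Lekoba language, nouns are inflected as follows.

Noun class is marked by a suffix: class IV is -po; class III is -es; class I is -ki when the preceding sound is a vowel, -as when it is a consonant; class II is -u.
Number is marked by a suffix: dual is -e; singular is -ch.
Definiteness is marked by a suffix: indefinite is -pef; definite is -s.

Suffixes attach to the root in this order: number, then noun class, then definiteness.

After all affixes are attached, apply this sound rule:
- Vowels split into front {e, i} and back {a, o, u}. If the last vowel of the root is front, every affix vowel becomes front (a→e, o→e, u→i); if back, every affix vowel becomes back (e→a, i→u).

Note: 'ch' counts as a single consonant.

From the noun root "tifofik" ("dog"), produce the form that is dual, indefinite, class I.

tifofikekipef

Attach number dual -e → tifofike.
Attach noun class class I -ki (after vowel 'e') → tifofikeki.
Attach definiteness indefinite -pef → tifofikekipef.
Vowel harmony: no change.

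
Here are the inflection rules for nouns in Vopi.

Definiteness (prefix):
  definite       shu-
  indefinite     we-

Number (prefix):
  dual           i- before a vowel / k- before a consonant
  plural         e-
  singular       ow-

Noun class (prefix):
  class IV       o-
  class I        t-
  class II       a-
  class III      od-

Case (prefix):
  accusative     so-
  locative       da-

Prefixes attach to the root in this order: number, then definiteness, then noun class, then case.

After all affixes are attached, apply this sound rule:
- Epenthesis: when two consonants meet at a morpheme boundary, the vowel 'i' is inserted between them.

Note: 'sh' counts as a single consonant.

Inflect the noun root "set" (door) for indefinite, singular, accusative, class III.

Attach number singular ow- → owset.
Attach definiteness indefinite we- → weowset.
Attach noun class class III od- → odweowset.
Attach case accusative so- → soodweowset.
Apply epenthesis: soodweowset → soodiweowiset.

soodiweowiset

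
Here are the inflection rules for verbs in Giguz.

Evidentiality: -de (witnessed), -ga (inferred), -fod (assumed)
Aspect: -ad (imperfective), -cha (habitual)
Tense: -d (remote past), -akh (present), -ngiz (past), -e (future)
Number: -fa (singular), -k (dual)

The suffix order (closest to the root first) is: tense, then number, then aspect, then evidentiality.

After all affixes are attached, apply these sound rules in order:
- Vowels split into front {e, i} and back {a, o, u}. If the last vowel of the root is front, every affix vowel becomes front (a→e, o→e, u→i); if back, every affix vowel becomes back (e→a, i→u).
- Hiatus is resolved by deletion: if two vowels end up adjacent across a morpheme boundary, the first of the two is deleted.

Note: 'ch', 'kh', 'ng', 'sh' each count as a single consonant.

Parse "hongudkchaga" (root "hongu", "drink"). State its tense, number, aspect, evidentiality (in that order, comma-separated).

Segment: hongu-d-k-cha-ga.
tense: -d → remote past.
number: -k → dual.
aspect: -cha → habitual.
evidentiality: -ga → inferred.

remote past, dual, habitual, inferred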